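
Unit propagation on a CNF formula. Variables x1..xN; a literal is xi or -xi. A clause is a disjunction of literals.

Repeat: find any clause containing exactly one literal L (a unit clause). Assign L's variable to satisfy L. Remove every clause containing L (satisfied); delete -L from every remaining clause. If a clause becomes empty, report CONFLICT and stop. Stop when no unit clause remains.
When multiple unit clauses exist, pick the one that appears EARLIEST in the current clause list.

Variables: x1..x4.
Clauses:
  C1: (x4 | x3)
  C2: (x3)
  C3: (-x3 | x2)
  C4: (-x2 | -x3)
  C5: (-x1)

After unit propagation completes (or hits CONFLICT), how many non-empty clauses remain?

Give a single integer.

Answer: 1

Derivation:
unit clause [3] forces x3=T; simplify:
  drop -3 from [-3, 2] -> [2]
  drop -3 from [-2, -3] -> [-2]
  satisfied 2 clause(s); 3 remain; assigned so far: [3]
unit clause [2] forces x2=T; simplify:
  drop -2 from [-2] -> [] (empty!)
  satisfied 1 clause(s); 2 remain; assigned so far: [2, 3]
CONFLICT (empty clause)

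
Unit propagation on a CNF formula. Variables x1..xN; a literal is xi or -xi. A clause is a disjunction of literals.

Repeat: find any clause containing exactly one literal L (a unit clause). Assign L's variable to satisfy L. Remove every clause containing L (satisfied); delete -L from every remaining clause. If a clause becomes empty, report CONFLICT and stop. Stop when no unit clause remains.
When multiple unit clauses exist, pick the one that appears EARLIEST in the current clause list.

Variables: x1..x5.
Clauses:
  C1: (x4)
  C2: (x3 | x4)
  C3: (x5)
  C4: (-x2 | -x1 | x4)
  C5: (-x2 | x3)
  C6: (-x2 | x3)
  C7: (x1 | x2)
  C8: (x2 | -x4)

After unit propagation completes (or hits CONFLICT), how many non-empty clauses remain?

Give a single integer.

Answer: 0

Derivation:
unit clause [4] forces x4=T; simplify:
  drop -4 from [2, -4] -> [2]
  satisfied 3 clause(s); 5 remain; assigned so far: [4]
unit clause [5] forces x5=T; simplify:
  satisfied 1 clause(s); 4 remain; assigned so far: [4, 5]
unit clause [2] forces x2=T; simplify:
  drop -2 from [-2, 3] -> [3]
  drop -2 from [-2, 3] -> [3]
  satisfied 2 clause(s); 2 remain; assigned so far: [2, 4, 5]
unit clause [3] forces x3=T; simplify:
  satisfied 2 clause(s); 0 remain; assigned so far: [2, 3, 4, 5]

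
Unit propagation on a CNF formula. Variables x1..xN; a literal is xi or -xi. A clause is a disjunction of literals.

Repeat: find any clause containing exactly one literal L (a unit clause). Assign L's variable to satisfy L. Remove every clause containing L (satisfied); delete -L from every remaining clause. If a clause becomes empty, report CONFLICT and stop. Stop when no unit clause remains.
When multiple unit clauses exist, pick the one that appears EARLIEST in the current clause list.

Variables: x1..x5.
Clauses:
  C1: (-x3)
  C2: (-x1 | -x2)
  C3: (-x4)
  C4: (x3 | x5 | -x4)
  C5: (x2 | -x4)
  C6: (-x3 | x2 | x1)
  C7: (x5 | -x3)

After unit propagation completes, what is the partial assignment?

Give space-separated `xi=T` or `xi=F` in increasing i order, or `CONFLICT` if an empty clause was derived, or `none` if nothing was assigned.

unit clause [-3] forces x3=F; simplify:
  drop 3 from [3, 5, -4] -> [5, -4]
  satisfied 3 clause(s); 4 remain; assigned so far: [3]
unit clause [-4] forces x4=F; simplify:
  satisfied 3 clause(s); 1 remain; assigned so far: [3, 4]

Answer: x3=F x4=F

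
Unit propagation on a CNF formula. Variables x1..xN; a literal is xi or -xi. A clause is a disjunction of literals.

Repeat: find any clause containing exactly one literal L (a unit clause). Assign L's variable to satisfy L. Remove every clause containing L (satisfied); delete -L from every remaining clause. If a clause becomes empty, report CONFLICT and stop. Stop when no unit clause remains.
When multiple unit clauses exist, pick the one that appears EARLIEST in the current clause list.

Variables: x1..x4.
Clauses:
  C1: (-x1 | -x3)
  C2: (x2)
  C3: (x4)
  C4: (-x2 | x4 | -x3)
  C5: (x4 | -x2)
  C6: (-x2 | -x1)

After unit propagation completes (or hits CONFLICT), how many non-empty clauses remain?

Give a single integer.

Answer: 0

Derivation:
unit clause [2] forces x2=T; simplify:
  drop -2 from [-2, 4, -3] -> [4, -3]
  drop -2 from [4, -2] -> [4]
  drop -2 from [-2, -1] -> [-1]
  satisfied 1 clause(s); 5 remain; assigned so far: [2]
unit clause [4] forces x4=T; simplify:
  satisfied 3 clause(s); 2 remain; assigned so far: [2, 4]
unit clause [-1] forces x1=F; simplify:
  satisfied 2 clause(s); 0 remain; assigned so far: [1, 2, 4]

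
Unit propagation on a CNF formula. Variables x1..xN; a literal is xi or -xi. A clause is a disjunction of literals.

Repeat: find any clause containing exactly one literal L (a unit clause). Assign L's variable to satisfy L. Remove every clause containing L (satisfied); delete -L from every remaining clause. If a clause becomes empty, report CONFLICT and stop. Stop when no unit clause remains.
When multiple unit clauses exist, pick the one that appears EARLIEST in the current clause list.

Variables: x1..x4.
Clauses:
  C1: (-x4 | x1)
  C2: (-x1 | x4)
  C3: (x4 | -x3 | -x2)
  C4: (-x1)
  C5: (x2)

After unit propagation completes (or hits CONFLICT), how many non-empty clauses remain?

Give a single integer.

unit clause [-1] forces x1=F; simplify:
  drop 1 from [-4, 1] -> [-4]
  satisfied 2 clause(s); 3 remain; assigned so far: [1]
unit clause [-4] forces x4=F; simplify:
  drop 4 from [4, -3, -2] -> [-3, -2]
  satisfied 1 clause(s); 2 remain; assigned so far: [1, 4]
unit clause [2] forces x2=T; simplify:
  drop -2 from [-3, -2] -> [-3]
  satisfied 1 clause(s); 1 remain; assigned so far: [1, 2, 4]
unit clause [-3] forces x3=F; simplify:
  satisfied 1 clause(s); 0 remain; assigned so far: [1, 2, 3, 4]

Answer: 0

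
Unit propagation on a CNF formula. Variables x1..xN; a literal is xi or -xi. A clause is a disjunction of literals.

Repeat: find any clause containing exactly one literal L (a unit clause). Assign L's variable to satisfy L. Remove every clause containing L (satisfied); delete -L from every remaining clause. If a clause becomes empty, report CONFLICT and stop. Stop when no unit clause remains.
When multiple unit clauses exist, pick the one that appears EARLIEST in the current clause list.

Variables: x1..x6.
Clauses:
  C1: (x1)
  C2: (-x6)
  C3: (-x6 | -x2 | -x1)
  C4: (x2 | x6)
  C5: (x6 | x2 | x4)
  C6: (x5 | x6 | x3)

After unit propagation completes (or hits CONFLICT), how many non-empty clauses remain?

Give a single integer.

unit clause [1] forces x1=T; simplify:
  drop -1 from [-6, -2, -1] -> [-6, -2]
  satisfied 1 clause(s); 5 remain; assigned so far: [1]
unit clause [-6] forces x6=F; simplify:
  drop 6 from [2, 6] -> [2]
  drop 6 from [6, 2, 4] -> [2, 4]
  drop 6 from [5, 6, 3] -> [5, 3]
  satisfied 2 clause(s); 3 remain; assigned so far: [1, 6]
unit clause [2] forces x2=T; simplify:
  satisfied 2 clause(s); 1 remain; assigned so far: [1, 2, 6]

Answer: 1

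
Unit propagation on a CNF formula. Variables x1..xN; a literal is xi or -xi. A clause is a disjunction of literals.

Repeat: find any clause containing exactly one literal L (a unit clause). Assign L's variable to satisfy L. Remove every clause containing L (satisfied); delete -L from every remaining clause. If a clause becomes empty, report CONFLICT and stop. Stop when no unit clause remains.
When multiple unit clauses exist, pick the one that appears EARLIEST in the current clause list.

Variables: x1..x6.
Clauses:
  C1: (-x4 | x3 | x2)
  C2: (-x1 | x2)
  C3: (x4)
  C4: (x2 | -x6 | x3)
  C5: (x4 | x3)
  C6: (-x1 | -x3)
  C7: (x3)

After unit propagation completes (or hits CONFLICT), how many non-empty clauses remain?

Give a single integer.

unit clause [4] forces x4=T; simplify:
  drop -4 from [-4, 3, 2] -> [3, 2]
  satisfied 2 clause(s); 5 remain; assigned so far: [4]
unit clause [3] forces x3=T; simplify:
  drop -3 from [-1, -3] -> [-1]
  satisfied 3 clause(s); 2 remain; assigned so far: [3, 4]
unit clause [-1] forces x1=F; simplify:
  satisfied 2 clause(s); 0 remain; assigned so far: [1, 3, 4]

Answer: 0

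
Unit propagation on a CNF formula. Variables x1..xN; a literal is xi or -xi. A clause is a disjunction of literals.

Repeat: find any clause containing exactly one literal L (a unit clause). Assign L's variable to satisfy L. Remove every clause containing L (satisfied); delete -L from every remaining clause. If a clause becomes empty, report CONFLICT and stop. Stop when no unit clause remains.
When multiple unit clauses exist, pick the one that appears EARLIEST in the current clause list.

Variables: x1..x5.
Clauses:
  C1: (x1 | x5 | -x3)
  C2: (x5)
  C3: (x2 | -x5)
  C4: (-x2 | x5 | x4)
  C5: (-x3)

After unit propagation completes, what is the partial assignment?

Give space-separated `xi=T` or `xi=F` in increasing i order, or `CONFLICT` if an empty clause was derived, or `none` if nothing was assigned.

Answer: x2=T x3=F x5=T

Derivation:
unit clause [5] forces x5=T; simplify:
  drop -5 from [2, -5] -> [2]
  satisfied 3 clause(s); 2 remain; assigned so far: [5]
unit clause [2] forces x2=T; simplify:
  satisfied 1 clause(s); 1 remain; assigned so far: [2, 5]
unit clause [-3] forces x3=F; simplify:
  satisfied 1 clause(s); 0 remain; assigned so far: [2, 3, 5]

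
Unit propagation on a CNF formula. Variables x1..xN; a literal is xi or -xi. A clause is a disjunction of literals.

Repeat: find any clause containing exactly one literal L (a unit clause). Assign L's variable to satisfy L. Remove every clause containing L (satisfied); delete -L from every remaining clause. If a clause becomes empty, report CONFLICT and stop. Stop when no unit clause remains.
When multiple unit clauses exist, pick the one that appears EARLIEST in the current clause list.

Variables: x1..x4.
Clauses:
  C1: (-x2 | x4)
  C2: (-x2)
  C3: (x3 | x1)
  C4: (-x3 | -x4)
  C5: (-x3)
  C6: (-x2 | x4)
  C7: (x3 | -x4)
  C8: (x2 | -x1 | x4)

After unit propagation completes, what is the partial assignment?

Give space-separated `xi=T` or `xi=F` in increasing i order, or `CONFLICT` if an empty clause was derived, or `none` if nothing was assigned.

Answer: CONFLICT

Derivation:
unit clause [-2] forces x2=F; simplify:
  drop 2 from [2, -1, 4] -> [-1, 4]
  satisfied 3 clause(s); 5 remain; assigned so far: [2]
unit clause [-3] forces x3=F; simplify:
  drop 3 from [3, 1] -> [1]
  drop 3 from [3, -4] -> [-4]
  satisfied 2 clause(s); 3 remain; assigned so far: [2, 3]
unit clause [1] forces x1=T; simplify:
  drop -1 from [-1, 4] -> [4]
  satisfied 1 clause(s); 2 remain; assigned so far: [1, 2, 3]
unit clause [-4] forces x4=F; simplify:
  drop 4 from [4] -> [] (empty!)
  satisfied 1 clause(s); 1 remain; assigned so far: [1, 2, 3, 4]
CONFLICT (empty clause)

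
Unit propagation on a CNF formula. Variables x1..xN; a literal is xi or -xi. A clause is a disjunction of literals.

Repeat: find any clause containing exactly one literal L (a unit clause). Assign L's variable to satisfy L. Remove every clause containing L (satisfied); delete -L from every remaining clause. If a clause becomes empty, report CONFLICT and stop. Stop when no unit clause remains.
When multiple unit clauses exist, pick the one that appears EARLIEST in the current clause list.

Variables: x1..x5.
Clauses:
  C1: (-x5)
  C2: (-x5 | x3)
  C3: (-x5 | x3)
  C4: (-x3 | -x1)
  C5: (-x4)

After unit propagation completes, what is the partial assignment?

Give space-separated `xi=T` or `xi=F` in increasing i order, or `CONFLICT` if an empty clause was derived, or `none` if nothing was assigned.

Answer: x4=F x5=F

Derivation:
unit clause [-5] forces x5=F; simplify:
  satisfied 3 clause(s); 2 remain; assigned so far: [5]
unit clause [-4] forces x4=F; simplify:
  satisfied 1 clause(s); 1 remain; assigned so far: [4, 5]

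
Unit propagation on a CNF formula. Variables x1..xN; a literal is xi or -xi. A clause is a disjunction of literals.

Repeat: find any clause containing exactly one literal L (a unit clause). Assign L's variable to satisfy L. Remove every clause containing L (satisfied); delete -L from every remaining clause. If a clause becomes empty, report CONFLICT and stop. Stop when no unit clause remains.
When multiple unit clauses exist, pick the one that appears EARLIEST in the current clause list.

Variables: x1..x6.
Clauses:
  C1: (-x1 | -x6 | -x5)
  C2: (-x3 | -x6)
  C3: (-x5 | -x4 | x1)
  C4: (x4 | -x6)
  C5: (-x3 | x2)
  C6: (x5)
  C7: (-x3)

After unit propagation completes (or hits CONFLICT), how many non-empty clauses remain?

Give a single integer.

Answer: 3

Derivation:
unit clause [5] forces x5=T; simplify:
  drop -5 from [-1, -6, -5] -> [-1, -6]
  drop -5 from [-5, -4, 1] -> [-4, 1]
  satisfied 1 clause(s); 6 remain; assigned so far: [5]
unit clause [-3] forces x3=F; simplify:
  satisfied 3 clause(s); 3 remain; assigned so far: [3, 5]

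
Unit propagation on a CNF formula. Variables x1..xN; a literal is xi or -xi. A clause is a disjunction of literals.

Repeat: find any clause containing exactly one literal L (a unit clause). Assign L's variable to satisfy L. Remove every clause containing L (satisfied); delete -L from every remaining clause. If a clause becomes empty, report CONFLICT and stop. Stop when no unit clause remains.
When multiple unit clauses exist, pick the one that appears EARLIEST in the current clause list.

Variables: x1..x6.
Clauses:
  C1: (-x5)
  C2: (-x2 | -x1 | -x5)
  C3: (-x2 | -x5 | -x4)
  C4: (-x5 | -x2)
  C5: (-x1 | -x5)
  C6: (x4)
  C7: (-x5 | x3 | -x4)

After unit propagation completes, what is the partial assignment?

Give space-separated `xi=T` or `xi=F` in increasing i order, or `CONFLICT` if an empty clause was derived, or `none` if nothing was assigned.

Answer: x4=T x5=F

Derivation:
unit clause [-5] forces x5=F; simplify:
  satisfied 6 clause(s); 1 remain; assigned so far: [5]
unit clause [4] forces x4=T; simplify:
  satisfied 1 clause(s); 0 remain; assigned so far: [4, 5]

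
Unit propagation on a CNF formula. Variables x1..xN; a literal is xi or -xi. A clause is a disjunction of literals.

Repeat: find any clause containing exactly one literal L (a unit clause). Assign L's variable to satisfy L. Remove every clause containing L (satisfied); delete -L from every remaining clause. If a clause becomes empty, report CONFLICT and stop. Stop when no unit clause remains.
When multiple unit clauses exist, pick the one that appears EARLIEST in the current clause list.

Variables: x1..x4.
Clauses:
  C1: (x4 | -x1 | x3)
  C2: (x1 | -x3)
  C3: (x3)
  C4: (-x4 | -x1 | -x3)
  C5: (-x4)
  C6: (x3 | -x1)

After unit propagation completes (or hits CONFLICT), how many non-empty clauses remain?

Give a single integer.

unit clause [3] forces x3=T; simplify:
  drop -3 from [1, -3] -> [1]
  drop -3 from [-4, -1, -3] -> [-4, -1]
  satisfied 3 clause(s); 3 remain; assigned so far: [3]
unit clause [1] forces x1=T; simplify:
  drop -1 from [-4, -1] -> [-4]
  satisfied 1 clause(s); 2 remain; assigned so far: [1, 3]
unit clause [-4] forces x4=F; simplify:
  satisfied 2 clause(s); 0 remain; assigned so far: [1, 3, 4]

Answer: 0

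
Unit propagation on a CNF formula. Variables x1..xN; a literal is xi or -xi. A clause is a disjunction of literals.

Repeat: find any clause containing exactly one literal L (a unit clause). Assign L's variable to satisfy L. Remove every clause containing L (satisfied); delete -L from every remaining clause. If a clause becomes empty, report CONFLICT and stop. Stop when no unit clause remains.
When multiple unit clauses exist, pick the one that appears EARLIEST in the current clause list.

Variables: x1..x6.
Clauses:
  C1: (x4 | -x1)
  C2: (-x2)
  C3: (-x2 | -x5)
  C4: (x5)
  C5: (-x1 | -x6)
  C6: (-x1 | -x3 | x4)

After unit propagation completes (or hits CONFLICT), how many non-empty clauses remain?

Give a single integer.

unit clause [-2] forces x2=F; simplify:
  satisfied 2 clause(s); 4 remain; assigned so far: [2]
unit clause [5] forces x5=T; simplify:
  satisfied 1 clause(s); 3 remain; assigned so far: [2, 5]

Answer: 3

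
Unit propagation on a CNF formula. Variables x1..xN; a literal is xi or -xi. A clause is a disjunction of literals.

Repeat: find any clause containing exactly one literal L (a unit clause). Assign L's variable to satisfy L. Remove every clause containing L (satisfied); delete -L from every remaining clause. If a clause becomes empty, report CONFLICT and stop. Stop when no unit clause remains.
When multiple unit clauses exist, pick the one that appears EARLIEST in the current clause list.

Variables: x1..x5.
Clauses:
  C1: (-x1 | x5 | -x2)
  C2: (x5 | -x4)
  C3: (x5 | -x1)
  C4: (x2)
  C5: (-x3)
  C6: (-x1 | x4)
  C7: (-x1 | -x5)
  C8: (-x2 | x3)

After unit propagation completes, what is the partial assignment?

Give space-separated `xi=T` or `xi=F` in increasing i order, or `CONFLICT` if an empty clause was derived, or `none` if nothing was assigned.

unit clause [2] forces x2=T; simplify:
  drop -2 from [-1, 5, -2] -> [-1, 5]
  drop -2 from [-2, 3] -> [3]
  satisfied 1 clause(s); 7 remain; assigned so far: [2]
unit clause [-3] forces x3=F; simplify:
  drop 3 from [3] -> [] (empty!)
  satisfied 1 clause(s); 6 remain; assigned so far: [2, 3]
CONFLICT (empty clause)

Answer: CONFLICT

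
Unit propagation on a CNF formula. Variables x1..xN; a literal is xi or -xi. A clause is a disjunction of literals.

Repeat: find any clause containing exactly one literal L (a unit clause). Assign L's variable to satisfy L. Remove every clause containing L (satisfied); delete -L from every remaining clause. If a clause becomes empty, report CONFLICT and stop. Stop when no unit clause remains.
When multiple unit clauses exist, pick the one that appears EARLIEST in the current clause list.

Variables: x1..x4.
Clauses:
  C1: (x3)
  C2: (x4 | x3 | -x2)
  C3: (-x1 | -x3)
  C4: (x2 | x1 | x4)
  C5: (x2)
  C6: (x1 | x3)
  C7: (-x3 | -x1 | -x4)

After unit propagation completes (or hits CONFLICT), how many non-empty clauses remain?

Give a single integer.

unit clause [3] forces x3=T; simplify:
  drop -3 from [-1, -3] -> [-1]
  drop -3 from [-3, -1, -4] -> [-1, -4]
  satisfied 3 clause(s); 4 remain; assigned so far: [3]
unit clause [-1] forces x1=F; simplify:
  drop 1 from [2, 1, 4] -> [2, 4]
  satisfied 2 clause(s); 2 remain; assigned so far: [1, 3]
unit clause [2] forces x2=T; simplify:
  satisfied 2 clause(s); 0 remain; assigned so far: [1, 2, 3]

Answer: 0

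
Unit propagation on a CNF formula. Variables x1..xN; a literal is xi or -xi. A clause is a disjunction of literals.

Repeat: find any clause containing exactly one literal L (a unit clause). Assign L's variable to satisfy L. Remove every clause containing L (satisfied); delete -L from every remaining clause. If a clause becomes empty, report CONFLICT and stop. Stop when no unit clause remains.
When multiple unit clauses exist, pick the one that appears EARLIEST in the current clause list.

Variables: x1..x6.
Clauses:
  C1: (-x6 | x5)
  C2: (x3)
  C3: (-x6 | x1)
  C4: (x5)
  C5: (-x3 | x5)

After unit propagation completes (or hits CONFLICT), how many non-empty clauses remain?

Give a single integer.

Answer: 1

Derivation:
unit clause [3] forces x3=T; simplify:
  drop -3 from [-3, 5] -> [5]
  satisfied 1 clause(s); 4 remain; assigned so far: [3]
unit clause [5] forces x5=T; simplify:
  satisfied 3 clause(s); 1 remain; assigned so far: [3, 5]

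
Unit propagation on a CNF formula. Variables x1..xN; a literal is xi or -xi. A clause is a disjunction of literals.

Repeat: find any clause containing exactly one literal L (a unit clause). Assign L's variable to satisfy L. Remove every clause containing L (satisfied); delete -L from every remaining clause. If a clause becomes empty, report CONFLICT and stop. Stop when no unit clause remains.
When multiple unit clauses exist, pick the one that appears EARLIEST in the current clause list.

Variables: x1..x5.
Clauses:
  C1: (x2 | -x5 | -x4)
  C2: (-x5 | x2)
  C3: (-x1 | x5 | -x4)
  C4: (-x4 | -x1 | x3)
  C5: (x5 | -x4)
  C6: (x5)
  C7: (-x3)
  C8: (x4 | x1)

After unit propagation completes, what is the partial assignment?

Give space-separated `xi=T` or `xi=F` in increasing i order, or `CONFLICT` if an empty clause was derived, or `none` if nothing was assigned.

Answer: x2=T x3=F x5=T

Derivation:
unit clause [5] forces x5=T; simplify:
  drop -5 from [2, -5, -4] -> [2, -4]
  drop -5 from [-5, 2] -> [2]
  satisfied 3 clause(s); 5 remain; assigned so far: [5]
unit clause [2] forces x2=T; simplify:
  satisfied 2 clause(s); 3 remain; assigned so far: [2, 5]
unit clause [-3] forces x3=F; simplify:
  drop 3 from [-4, -1, 3] -> [-4, -1]
  satisfied 1 clause(s); 2 remain; assigned so far: [2, 3, 5]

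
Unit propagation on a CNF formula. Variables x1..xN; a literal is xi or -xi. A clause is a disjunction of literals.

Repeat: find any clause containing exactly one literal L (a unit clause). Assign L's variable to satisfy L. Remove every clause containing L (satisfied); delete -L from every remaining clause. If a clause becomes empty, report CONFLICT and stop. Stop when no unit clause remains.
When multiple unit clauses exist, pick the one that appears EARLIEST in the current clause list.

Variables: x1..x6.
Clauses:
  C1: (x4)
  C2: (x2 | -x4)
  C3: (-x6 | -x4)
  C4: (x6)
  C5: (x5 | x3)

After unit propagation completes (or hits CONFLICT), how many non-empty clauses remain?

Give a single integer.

unit clause [4] forces x4=T; simplify:
  drop -4 from [2, -4] -> [2]
  drop -4 from [-6, -4] -> [-6]
  satisfied 1 clause(s); 4 remain; assigned so far: [4]
unit clause [2] forces x2=T; simplify:
  satisfied 1 clause(s); 3 remain; assigned so far: [2, 4]
unit clause [-6] forces x6=F; simplify:
  drop 6 from [6] -> [] (empty!)
  satisfied 1 clause(s); 2 remain; assigned so far: [2, 4, 6]
CONFLICT (empty clause)

Answer: 1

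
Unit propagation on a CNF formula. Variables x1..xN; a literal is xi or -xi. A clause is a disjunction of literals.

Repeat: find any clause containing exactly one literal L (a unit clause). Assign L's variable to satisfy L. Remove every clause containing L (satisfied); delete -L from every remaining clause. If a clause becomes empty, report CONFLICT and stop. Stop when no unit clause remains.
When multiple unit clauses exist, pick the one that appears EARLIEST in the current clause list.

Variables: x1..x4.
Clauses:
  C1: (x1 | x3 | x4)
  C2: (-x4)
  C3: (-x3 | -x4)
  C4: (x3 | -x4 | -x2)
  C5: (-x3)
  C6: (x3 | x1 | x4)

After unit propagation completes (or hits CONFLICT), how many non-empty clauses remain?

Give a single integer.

unit clause [-4] forces x4=F; simplify:
  drop 4 from [1, 3, 4] -> [1, 3]
  drop 4 from [3, 1, 4] -> [3, 1]
  satisfied 3 clause(s); 3 remain; assigned so far: [4]
unit clause [-3] forces x3=F; simplify:
  drop 3 from [1, 3] -> [1]
  drop 3 from [3, 1] -> [1]
  satisfied 1 clause(s); 2 remain; assigned so far: [3, 4]
unit clause [1] forces x1=T; simplify:
  satisfied 2 clause(s); 0 remain; assigned so far: [1, 3, 4]

Answer: 0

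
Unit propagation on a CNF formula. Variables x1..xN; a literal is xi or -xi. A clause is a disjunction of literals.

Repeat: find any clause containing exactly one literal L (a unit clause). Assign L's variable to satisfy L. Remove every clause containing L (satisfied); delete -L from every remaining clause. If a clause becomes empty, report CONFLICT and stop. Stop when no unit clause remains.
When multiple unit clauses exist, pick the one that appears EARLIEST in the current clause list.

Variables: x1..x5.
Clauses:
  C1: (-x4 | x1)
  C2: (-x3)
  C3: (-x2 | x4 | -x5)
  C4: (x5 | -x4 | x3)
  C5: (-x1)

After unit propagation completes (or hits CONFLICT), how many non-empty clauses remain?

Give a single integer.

unit clause [-3] forces x3=F; simplify:
  drop 3 from [5, -4, 3] -> [5, -4]
  satisfied 1 clause(s); 4 remain; assigned so far: [3]
unit clause [-1] forces x1=F; simplify:
  drop 1 from [-4, 1] -> [-4]
  satisfied 1 clause(s); 3 remain; assigned so far: [1, 3]
unit clause [-4] forces x4=F; simplify:
  drop 4 from [-2, 4, -5] -> [-2, -5]
  satisfied 2 clause(s); 1 remain; assigned so far: [1, 3, 4]

Answer: 1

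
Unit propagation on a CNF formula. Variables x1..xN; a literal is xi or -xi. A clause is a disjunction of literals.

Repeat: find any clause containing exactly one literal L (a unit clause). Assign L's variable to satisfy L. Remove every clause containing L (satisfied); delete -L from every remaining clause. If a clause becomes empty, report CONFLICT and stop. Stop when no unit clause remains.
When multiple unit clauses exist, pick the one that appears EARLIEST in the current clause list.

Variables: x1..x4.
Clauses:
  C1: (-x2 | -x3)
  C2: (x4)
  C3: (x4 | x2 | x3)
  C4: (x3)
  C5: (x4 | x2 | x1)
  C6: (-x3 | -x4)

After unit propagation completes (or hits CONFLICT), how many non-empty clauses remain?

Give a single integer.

Answer: 1

Derivation:
unit clause [4] forces x4=T; simplify:
  drop -4 from [-3, -4] -> [-3]
  satisfied 3 clause(s); 3 remain; assigned so far: [4]
unit clause [3] forces x3=T; simplify:
  drop -3 from [-2, -3] -> [-2]
  drop -3 from [-3] -> [] (empty!)
  satisfied 1 clause(s); 2 remain; assigned so far: [3, 4]
CONFLICT (empty clause)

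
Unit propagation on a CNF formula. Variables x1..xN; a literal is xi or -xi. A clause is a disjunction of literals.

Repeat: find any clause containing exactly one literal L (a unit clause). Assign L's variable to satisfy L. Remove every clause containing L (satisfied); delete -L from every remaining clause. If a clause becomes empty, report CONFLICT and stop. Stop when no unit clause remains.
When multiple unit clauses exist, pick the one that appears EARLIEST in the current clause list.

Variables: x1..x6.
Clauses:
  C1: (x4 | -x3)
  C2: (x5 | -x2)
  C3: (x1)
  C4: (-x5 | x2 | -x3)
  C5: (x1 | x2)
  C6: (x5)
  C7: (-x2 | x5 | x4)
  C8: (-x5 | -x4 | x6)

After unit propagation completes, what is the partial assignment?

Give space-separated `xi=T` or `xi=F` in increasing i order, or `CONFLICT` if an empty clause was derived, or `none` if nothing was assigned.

unit clause [1] forces x1=T; simplify:
  satisfied 2 clause(s); 6 remain; assigned so far: [1]
unit clause [5] forces x5=T; simplify:
  drop -5 from [-5, 2, -3] -> [2, -3]
  drop -5 from [-5, -4, 6] -> [-4, 6]
  satisfied 3 clause(s); 3 remain; assigned so far: [1, 5]

Answer: x1=T x5=T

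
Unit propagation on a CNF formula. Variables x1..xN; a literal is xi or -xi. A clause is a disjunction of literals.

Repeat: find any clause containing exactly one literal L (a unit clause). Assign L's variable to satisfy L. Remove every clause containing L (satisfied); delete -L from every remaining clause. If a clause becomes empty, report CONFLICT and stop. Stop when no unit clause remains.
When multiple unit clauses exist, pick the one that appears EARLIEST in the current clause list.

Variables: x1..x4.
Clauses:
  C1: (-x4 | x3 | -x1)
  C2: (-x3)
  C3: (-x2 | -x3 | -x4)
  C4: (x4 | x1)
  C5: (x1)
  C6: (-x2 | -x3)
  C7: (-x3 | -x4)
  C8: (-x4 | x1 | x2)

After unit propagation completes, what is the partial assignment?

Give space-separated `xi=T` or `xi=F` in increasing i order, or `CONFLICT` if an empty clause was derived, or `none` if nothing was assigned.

unit clause [-3] forces x3=F; simplify:
  drop 3 from [-4, 3, -1] -> [-4, -1]
  satisfied 4 clause(s); 4 remain; assigned so far: [3]
unit clause [1] forces x1=T; simplify:
  drop -1 from [-4, -1] -> [-4]
  satisfied 3 clause(s); 1 remain; assigned so far: [1, 3]
unit clause [-4] forces x4=F; simplify:
  satisfied 1 clause(s); 0 remain; assigned so far: [1, 3, 4]

Answer: x1=T x3=F x4=F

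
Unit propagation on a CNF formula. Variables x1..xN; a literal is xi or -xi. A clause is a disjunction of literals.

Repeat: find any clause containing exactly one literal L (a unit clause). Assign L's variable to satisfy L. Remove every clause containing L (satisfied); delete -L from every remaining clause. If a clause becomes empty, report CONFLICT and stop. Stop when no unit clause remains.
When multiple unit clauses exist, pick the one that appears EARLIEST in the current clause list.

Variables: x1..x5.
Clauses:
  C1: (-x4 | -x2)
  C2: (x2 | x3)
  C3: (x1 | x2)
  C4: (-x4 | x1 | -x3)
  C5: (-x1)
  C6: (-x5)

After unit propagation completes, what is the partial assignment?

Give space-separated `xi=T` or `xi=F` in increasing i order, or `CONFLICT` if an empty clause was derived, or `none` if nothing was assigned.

Answer: x1=F x2=T x4=F x5=F

Derivation:
unit clause [-1] forces x1=F; simplify:
  drop 1 from [1, 2] -> [2]
  drop 1 from [-4, 1, -3] -> [-4, -3]
  satisfied 1 clause(s); 5 remain; assigned so far: [1]
unit clause [2] forces x2=T; simplify:
  drop -2 from [-4, -2] -> [-4]
  satisfied 2 clause(s); 3 remain; assigned so far: [1, 2]
unit clause [-4] forces x4=F; simplify:
  satisfied 2 clause(s); 1 remain; assigned so far: [1, 2, 4]
unit clause [-5] forces x5=F; simplify:
  satisfied 1 clause(s); 0 remain; assigned so far: [1, 2, 4, 5]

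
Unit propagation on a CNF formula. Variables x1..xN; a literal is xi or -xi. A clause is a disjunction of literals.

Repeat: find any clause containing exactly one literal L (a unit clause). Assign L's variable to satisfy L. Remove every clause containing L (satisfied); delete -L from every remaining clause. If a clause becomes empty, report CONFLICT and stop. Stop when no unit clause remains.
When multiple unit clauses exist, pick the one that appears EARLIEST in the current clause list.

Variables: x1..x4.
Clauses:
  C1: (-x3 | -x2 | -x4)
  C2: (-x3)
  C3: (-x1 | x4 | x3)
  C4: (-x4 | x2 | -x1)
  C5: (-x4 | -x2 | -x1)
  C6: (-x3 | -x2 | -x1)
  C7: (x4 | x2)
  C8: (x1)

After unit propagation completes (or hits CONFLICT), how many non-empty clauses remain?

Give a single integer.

unit clause [-3] forces x3=F; simplify:
  drop 3 from [-1, 4, 3] -> [-1, 4]
  satisfied 3 clause(s); 5 remain; assigned so far: [3]
unit clause [1] forces x1=T; simplify:
  drop -1 from [-1, 4] -> [4]
  drop -1 from [-4, 2, -1] -> [-4, 2]
  drop -1 from [-4, -2, -1] -> [-4, -2]
  satisfied 1 clause(s); 4 remain; assigned so far: [1, 3]
unit clause [4] forces x4=T; simplify:
  drop -4 from [-4, 2] -> [2]
  drop -4 from [-4, -2] -> [-2]
  satisfied 2 clause(s); 2 remain; assigned so far: [1, 3, 4]
unit clause [2] forces x2=T; simplify:
  drop -2 from [-2] -> [] (empty!)
  satisfied 1 clause(s); 1 remain; assigned so far: [1, 2, 3, 4]
CONFLICT (empty clause)

Answer: 0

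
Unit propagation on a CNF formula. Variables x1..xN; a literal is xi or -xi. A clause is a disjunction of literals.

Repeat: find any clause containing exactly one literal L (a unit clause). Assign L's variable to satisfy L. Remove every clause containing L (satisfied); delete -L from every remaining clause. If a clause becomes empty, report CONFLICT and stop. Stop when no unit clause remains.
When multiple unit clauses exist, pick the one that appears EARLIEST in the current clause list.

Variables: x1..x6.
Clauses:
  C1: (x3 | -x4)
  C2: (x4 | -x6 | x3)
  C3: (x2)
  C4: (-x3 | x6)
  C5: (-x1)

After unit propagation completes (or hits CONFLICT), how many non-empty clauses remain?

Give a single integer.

unit clause [2] forces x2=T; simplify:
  satisfied 1 clause(s); 4 remain; assigned so far: [2]
unit clause [-1] forces x1=F; simplify:
  satisfied 1 clause(s); 3 remain; assigned so far: [1, 2]

Answer: 3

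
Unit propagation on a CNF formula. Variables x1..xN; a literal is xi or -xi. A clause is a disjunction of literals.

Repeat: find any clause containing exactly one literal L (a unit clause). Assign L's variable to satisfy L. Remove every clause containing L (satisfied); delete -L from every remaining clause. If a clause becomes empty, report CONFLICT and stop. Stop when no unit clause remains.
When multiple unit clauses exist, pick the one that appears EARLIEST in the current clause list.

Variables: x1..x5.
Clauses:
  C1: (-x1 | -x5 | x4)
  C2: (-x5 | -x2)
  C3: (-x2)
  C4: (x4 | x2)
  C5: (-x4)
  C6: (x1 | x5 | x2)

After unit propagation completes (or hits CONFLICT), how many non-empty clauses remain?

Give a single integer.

Answer: 1

Derivation:
unit clause [-2] forces x2=F; simplify:
  drop 2 from [4, 2] -> [4]
  drop 2 from [1, 5, 2] -> [1, 5]
  satisfied 2 clause(s); 4 remain; assigned so far: [2]
unit clause [4] forces x4=T; simplify:
  drop -4 from [-4] -> [] (empty!)
  satisfied 2 clause(s); 2 remain; assigned so far: [2, 4]
CONFLICT (empty clause)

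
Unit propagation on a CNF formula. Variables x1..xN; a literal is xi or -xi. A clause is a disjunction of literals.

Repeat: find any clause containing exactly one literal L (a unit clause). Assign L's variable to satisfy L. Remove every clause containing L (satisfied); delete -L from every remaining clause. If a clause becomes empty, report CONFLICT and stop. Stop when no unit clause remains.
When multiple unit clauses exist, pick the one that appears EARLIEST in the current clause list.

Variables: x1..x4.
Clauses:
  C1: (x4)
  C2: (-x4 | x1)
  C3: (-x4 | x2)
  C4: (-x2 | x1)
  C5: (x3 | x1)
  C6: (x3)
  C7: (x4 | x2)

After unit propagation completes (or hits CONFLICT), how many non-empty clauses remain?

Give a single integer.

unit clause [4] forces x4=T; simplify:
  drop -4 from [-4, 1] -> [1]
  drop -4 from [-4, 2] -> [2]
  satisfied 2 clause(s); 5 remain; assigned so far: [4]
unit clause [1] forces x1=T; simplify:
  satisfied 3 clause(s); 2 remain; assigned so far: [1, 4]
unit clause [2] forces x2=T; simplify:
  satisfied 1 clause(s); 1 remain; assigned so far: [1, 2, 4]
unit clause [3] forces x3=T; simplify:
  satisfied 1 clause(s); 0 remain; assigned so far: [1, 2, 3, 4]

Answer: 0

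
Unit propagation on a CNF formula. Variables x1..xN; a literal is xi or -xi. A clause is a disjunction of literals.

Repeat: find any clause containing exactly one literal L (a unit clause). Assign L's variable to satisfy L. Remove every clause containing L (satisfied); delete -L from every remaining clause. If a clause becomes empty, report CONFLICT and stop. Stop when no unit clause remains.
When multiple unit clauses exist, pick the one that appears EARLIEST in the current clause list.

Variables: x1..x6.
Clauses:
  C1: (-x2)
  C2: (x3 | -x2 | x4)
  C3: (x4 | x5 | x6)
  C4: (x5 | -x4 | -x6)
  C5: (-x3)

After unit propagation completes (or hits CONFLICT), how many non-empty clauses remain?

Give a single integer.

unit clause [-2] forces x2=F; simplify:
  satisfied 2 clause(s); 3 remain; assigned so far: [2]
unit clause [-3] forces x3=F; simplify:
  satisfied 1 clause(s); 2 remain; assigned so far: [2, 3]

Answer: 2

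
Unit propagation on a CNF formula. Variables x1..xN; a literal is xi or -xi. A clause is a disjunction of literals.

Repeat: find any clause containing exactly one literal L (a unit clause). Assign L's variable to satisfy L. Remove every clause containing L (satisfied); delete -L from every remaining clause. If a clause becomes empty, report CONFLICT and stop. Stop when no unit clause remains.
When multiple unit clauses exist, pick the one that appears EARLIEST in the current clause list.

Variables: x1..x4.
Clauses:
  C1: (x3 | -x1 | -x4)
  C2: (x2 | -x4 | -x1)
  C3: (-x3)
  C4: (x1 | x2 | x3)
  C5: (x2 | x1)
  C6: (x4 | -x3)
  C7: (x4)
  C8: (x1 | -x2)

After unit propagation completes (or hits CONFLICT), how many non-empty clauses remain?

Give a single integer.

unit clause [-3] forces x3=F; simplify:
  drop 3 from [3, -1, -4] -> [-1, -4]
  drop 3 from [1, 2, 3] -> [1, 2]
  satisfied 2 clause(s); 6 remain; assigned so far: [3]
unit clause [4] forces x4=T; simplify:
  drop -4 from [-1, -4] -> [-1]
  drop -4 from [2, -4, -1] -> [2, -1]
  satisfied 1 clause(s); 5 remain; assigned so far: [3, 4]
unit clause [-1] forces x1=F; simplify:
  drop 1 from [1, 2] -> [2]
  drop 1 from [2, 1] -> [2]
  drop 1 from [1, -2] -> [-2]
  satisfied 2 clause(s); 3 remain; assigned so far: [1, 3, 4]
unit clause [2] forces x2=T; simplify:
  drop -2 from [-2] -> [] (empty!)
  satisfied 2 clause(s); 1 remain; assigned so far: [1, 2, 3, 4]
CONFLICT (empty clause)

Answer: 0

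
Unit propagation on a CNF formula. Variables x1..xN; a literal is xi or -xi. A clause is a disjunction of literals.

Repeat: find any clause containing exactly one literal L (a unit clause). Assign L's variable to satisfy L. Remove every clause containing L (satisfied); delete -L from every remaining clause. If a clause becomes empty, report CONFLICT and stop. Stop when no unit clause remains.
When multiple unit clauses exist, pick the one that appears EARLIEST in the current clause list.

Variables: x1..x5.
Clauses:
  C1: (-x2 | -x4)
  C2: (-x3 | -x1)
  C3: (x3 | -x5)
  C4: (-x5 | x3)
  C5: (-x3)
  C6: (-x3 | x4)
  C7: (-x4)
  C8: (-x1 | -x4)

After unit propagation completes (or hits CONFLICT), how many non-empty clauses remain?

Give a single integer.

unit clause [-3] forces x3=F; simplify:
  drop 3 from [3, -5] -> [-5]
  drop 3 from [-5, 3] -> [-5]
  satisfied 3 clause(s); 5 remain; assigned so far: [3]
unit clause [-5] forces x5=F; simplify:
  satisfied 2 clause(s); 3 remain; assigned so far: [3, 5]
unit clause [-4] forces x4=F; simplify:
  satisfied 3 clause(s); 0 remain; assigned so far: [3, 4, 5]

Answer: 0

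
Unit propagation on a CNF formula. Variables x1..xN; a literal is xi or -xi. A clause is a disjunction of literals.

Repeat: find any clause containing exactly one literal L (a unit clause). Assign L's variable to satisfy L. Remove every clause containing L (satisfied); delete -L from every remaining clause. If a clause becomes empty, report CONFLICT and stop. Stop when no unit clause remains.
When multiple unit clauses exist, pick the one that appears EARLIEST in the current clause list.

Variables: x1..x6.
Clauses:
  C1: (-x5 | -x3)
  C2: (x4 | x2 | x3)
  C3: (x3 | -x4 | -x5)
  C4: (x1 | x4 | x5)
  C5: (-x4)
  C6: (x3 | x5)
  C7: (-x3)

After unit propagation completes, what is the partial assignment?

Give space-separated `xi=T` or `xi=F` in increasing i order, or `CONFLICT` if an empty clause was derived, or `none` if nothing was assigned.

unit clause [-4] forces x4=F; simplify:
  drop 4 from [4, 2, 3] -> [2, 3]
  drop 4 from [1, 4, 5] -> [1, 5]
  satisfied 2 clause(s); 5 remain; assigned so far: [4]
unit clause [-3] forces x3=F; simplify:
  drop 3 from [2, 3] -> [2]
  drop 3 from [3, 5] -> [5]
  satisfied 2 clause(s); 3 remain; assigned so far: [3, 4]
unit clause [2] forces x2=T; simplify:
  satisfied 1 clause(s); 2 remain; assigned so far: [2, 3, 4]
unit clause [5] forces x5=T; simplify:
  satisfied 2 clause(s); 0 remain; assigned so far: [2, 3, 4, 5]

Answer: x2=T x3=F x4=F x5=T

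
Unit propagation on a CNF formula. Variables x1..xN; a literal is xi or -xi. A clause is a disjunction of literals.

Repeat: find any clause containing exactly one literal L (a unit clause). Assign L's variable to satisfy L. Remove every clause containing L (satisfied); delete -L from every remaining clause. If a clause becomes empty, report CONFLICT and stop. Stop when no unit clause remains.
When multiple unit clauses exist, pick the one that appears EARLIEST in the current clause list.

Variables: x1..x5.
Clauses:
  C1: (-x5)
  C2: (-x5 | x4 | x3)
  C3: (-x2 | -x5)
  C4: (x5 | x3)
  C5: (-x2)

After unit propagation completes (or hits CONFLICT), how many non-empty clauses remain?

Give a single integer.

unit clause [-5] forces x5=F; simplify:
  drop 5 from [5, 3] -> [3]
  satisfied 3 clause(s); 2 remain; assigned so far: [5]
unit clause [3] forces x3=T; simplify:
  satisfied 1 clause(s); 1 remain; assigned so far: [3, 5]
unit clause [-2] forces x2=F; simplify:
  satisfied 1 clause(s); 0 remain; assigned so far: [2, 3, 5]

Answer: 0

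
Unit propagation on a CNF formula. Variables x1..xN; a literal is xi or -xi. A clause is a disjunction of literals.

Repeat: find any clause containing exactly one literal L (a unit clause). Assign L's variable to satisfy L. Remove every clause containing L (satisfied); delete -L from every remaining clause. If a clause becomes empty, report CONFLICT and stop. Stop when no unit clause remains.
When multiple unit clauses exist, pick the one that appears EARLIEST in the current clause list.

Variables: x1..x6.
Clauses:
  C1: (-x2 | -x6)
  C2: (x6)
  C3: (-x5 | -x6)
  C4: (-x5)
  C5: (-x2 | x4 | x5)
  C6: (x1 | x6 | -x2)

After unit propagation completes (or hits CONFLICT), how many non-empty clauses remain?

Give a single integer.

unit clause [6] forces x6=T; simplify:
  drop -6 from [-2, -6] -> [-2]
  drop -6 from [-5, -6] -> [-5]
  satisfied 2 clause(s); 4 remain; assigned so far: [6]
unit clause [-2] forces x2=F; simplify:
  satisfied 2 clause(s); 2 remain; assigned so far: [2, 6]
unit clause [-5] forces x5=F; simplify:
  satisfied 2 clause(s); 0 remain; assigned so far: [2, 5, 6]

Answer: 0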